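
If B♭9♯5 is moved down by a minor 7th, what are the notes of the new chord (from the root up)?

C – E – G♯ – B♭ – D

B♭ down a minor 7th → C. New chord: C dominant ninth sharp five.
C — root
E — major 3rd
G♯ — augmented 5th
B♭ — minor 7th
D — major 9th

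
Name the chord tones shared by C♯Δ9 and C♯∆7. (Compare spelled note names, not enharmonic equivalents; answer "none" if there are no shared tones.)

C♯  E♯  G♯  B♯

C♯Δ9 = C♯, E♯, G♯, B♯, D♯.
C♯∆7 = C♯, E♯, G♯, B♯.
Shared: C♯, E♯, G♯, B♯.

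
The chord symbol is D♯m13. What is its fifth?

A♯

Root of D♯m13 = D♯. The 5th is a perfect 5th: D♯ up a perfect 5th → A♯.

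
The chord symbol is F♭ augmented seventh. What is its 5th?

Root of F♭ augmented seventh = Fb. The 5th is an augmented 5th: Fb up an augmented 5th → C.

C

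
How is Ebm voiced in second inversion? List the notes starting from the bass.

B♭, E♭, G♭

Ebm = E♭–G♭–B♭; second inversion → fifth (B♭) lowest.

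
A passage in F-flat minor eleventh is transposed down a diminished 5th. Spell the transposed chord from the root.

Transposed root: F-flat → B-flat (diminished 5th down). So we spell B-flat minor eleventh:
root → B-flat
3rd (minor 3rd) → D-flat
5th (perfect 5th) → F
7th (minor 7th) → A-flat
9th (major 9th) → C
11th (perfect 11th) → E-flat

B-flat D-flat F A-flat C E-flat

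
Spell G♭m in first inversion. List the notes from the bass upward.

Bbb, Db, Gb

G♭m = Gb–Bbb–Db; first inversion → third (Bbb) lowest.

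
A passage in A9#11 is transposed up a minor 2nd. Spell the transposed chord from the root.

A up a minor 2nd → Bb. New chord: Bb dominant ninth sharp eleven.
Bb — root
D — major 3rd
F — perfect 5th
Ab — minor 7th
C — major 9th
E — augmented 11th

Bb, D, F, Ab, C, E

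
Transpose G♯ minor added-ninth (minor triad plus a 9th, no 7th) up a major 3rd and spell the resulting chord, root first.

B#, D#, F##, C##

A major 3rd up from G# is B#, so the new chord is B# minor added-ninth.
B# — root
D# — minor 3rd
F## — perfect 5th
C## — major 9th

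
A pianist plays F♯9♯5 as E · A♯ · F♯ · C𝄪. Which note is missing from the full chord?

G♯

F♯9♯5 = F♯, A♯, C𝄪, E, G♯. The voicing lacks the 9th (major 9th), G♯.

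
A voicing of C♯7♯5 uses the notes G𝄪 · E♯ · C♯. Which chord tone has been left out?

C♯7♯5 = C♯, E♯, G𝄪, B. The voicing lacks the 7th (minor 7th), B.

B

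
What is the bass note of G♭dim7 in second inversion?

G♭dim7 = Gb–Bbb–Dbb–Fbb. Second inversion → fifth in the bass = Dbb.

Dbb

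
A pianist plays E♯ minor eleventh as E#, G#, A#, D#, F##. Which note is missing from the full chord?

B#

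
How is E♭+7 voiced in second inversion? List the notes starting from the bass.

E♭+7 = Eb–G–B–Db; second inversion → fifth (B) lowest.

B, Db, Eb, G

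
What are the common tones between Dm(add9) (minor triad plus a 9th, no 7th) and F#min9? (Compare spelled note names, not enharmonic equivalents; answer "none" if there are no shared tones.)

Dm(add9): D F A E
F#min9: F♯ A C♯ E G♯
Common to both → A, E.

A  E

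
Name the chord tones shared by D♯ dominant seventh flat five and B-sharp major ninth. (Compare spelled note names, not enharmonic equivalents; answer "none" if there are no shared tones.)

F-double-sharp

D♯ dominant seventh flat five = D-sharp, F-double-sharp, A, C-sharp.
B-sharp major ninth = B-sharp, D-double-sharp, F-double-sharp, A-double-sharp, C-double-sharp.
Shared: F-double-sharp.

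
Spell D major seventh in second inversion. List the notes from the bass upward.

A, C♯, D, F♯

In root position, D major seventh is D–F♯–A–C♯.
Second inversion puts the fifth (A) in the bass.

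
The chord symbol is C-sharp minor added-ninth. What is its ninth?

D-sharp

C-sharp minor added-ninth is built on C-sharp; its 9th is a major 9th above the root.
A second above C uses the letter D, and the major 9th above C-sharp is D-sharp.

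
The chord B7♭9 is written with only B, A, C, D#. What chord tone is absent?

B7♭9 = B, D#, F#, A, C. The voicing lacks the 5th (perfect 5th), F#.

F#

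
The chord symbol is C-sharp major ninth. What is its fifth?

Root of C-sharp major ninth = C-sharp. The 5th is a perfect 5th: C-sharp up a perfect 5th → G-sharp.

G-sharp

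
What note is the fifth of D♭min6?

Root of D♭min6 = D♭. The 5th is a perfect 5th: D♭ up a perfect 5th → A♭.

A♭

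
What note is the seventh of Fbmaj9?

Eb

Root of Fbmaj9 = Fb. The 7th is a major 7th: Fb up a major 7th → Eb.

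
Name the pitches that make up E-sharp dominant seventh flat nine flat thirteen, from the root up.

E♯ – G𝄪 – B♯ – D♯ – F♯ – C♯

E-sharp dominant seventh flat nine flat thirteen: dominant seventh flat nine flat thirteen on E♯.
root → E♯
3rd (major 3rd) → G𝄪
5th (perfect 5th) → B♯
7th (minor 7th) → D♯
9th (minor 9th) → F♯
13th (minor 13th) → C♯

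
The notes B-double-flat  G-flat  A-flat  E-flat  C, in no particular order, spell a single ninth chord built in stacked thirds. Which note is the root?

Stacking in thirds gives A-flat – C – E-flat – G-flat – B-double-flat, so A-flat is the root — A-flat dominant seventh flat nine.

A-flat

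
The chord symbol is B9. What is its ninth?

C#

Root of B9 = B. The 9th is a major 9th: B up a major 9th → C#.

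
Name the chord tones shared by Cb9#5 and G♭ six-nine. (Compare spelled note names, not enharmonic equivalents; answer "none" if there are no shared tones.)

Eb, Db

Cb9#5 = Cb, Eb, G, Bbb, Db.
G♭ six-nine = Gb, Bb, Db, Eb, Ab.
Shared: Eb, Db.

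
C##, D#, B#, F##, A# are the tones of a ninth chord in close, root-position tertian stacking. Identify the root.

B#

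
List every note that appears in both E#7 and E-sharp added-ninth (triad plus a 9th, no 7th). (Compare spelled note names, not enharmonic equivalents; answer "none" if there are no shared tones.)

E#7: E# G## B# D#
E-sharp added-ninth: E# G## B# F##
Common to both → E#, G##, B#.

E# – G## – B#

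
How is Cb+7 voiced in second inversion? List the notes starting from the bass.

In root position, Cb+7 is Cb–Eb–G–Bbb.
Second inversion puts the fifth (G) in the bass.

G – Bbb – Cb – Eb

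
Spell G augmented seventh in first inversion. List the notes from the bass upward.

B – D-sharp – F – G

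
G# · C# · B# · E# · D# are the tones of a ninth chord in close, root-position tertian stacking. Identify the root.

C#

Stacking in thirds gives C# – E# – G# – B# – D#, so C# is the root — C# major ninth.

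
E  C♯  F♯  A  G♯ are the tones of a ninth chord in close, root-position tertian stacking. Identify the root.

Stacking in thirds gives F♯ – A – C♯ – E – G♯, so F♯ is the root — F♯ minor ninth.

F♯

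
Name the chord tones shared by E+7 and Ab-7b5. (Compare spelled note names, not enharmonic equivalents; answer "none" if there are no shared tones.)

E+7: E G# B# D
Ab-7b5: Ab Cb Ebb Gb
Common to both → none.

none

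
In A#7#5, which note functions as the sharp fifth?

E##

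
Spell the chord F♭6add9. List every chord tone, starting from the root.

Fb – Ab – Cb – Db – Gb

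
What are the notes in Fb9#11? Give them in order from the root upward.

Fb, Ab, Cb, Ebb, Gb, Bb

Root Fb, quality dominant ninth sharp eleven:
Root: Fb
Major 3rd (3rd): Ab
Perfect 5th (5th): Cb
Minor 7th (7th): Ebb
Major 9th (9th): Gb
Augmented 11th (11th): Bb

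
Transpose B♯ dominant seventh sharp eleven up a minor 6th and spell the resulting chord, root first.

G-sharp, B-sharp, D-sharp, F-sharp, C-double-sharp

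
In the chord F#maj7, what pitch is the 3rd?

A#

Root of F#maj7 = F#. The 3rd is a major 3rd: F# up a major 3rd → A#.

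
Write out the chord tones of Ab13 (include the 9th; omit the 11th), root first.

Ab, C, Eb, Gb, Bb, F

Ab13: dominant thirteenth on Ab.
Root: Ab
Major 3rd (3rd): C
Perfect 5th (5th): Eb
Minor 7th (7th): Gb
Major 9th (9th): Bb
Major 13th (13th): F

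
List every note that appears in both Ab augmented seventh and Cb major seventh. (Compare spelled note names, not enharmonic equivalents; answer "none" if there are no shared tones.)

Ab augmented seventh: A-flat C E G-flat
Cb major seventh: C-flat E-flat G-flat B-flat
Common to both → G-flat.

G-flat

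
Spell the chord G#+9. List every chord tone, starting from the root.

G# B# D## F# A#

Root G#, quality dominant ninth sharp five:
root → G#
3rd (major 3rd) → B#
5th (augmented 5th) → D##
7th (minor 7th) → F#
9th (major 9th) → A#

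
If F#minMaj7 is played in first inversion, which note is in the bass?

F#minMaj7 = F#–A–C#–E#. First inversion → third in the bass = A.

A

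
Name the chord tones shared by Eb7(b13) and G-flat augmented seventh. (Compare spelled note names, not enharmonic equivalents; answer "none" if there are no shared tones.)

Eb7(b13): Eb G Bb Db Cb
G-flat augmented seventh: Gb Bb D Fb
Common to both → Bb.

Bb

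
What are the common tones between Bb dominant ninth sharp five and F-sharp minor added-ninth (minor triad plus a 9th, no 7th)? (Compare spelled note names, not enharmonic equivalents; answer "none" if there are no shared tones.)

Bb dominant ninth sharp five: B-flat D F-sharp A-flat C
F-sharp minor added-ninth: F-sharp A C-sharp G-sharp
Common to both → F-sharp.

F-sharp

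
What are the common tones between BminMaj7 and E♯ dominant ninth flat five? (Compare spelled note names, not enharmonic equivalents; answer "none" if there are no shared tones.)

B

BminMaj7 = B, D, F#, A#.
E♯ dominant ninth flat five = E#, G##, B, D#, F##.
Shared: B.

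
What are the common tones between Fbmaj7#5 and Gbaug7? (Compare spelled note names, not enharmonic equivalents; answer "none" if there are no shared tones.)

Fbmaj7#5 = Fb, Ab, C, Eb.
Gbaug7 = Gb, Bb, D, Fb.
Shared: Fb.

Fb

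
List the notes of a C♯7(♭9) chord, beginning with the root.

C♯ E♯ G♯ B D

C♯7(♭9) is a dominant seventh flat nine built on C♯.
C♯ — root
E♯ — major 3rd
G♯ — perfect 5th
B — minor 7th
D — minor 9th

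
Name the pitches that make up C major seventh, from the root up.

C, E, G, B

C major seventh: major seventh on C.
C — root
E — major 3rd
G — perfect 5th
B — major 7th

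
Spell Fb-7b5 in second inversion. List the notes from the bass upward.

Cbb, Ebb, Fb, Abb

In root position, Fb-7b5 is Fb–Abb–Cbb–Ebb.
Second inversion puts the fifth (Cbb) in the bass.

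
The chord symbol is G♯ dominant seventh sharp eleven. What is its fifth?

G♯ dominant seventh sharp eleven is built on G-sharp; its 5th is a perfect 5th above the root.
A fifth above G uses the letter D, and the perfect 5th above G-sharp is D-sharp.

D-sharp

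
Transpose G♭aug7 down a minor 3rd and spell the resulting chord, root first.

Eb – G – B – Db

A minor 3rd down from Gb is Eb, so the new chord is Eb augmented seventh.
Root: Eb
Major 3rd (3rd): G
Augmented 5th (5th): B
Minor 7th (7th): Db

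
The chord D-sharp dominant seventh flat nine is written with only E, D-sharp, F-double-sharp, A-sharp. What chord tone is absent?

D-sharp dominant seventh flat nine = D-sharp, F-double-sharp, A-sharp, C-sharp, E. The voicing lacks the 7th (minor 7th), C-sharp.

C-sharp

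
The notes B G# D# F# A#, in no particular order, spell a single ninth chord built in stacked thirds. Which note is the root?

G#

Arranged so that each adjacent pair is a third by letter name: G# – B – D# – F# – A#.
The bottom of that stack, G#, is the root (this is G# minor ninth).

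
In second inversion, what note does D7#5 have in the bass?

D7#5 in root position is D–F#–A#–C.
Second inversion places the fifth in the bass, which is A#.

A#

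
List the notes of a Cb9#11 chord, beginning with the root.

Cb – Eb – Gb – Bbb – Db – F

Cb9#11 is a dominant ninth sharp eleven built on Cb.
Cb — root
Eb — major 3rd
Gb — perfect 5th
Bbb — minor 7th
Db — major 9th
F — augmented 11th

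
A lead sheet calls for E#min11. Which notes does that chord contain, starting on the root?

E#min11: minor eleventh on E#.
root → E#
3rd (minor 3rd) → G#
5th (perfect 5th) → B#
7th (minor 7th) → D#
9th (major 9th) → F##
11th (perfect 11th) → A#

E# G# B# D# F## A#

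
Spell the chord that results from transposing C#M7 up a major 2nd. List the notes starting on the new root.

A major 2nd up from C# is D#, so the new chord is D# major seventh.
root → D#
3rd (major 3rd) → F##
5th (perfect 5th) → A#
7th (major 7th) → C##

D#  F##  A#  C##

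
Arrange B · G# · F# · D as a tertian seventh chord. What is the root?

Arranged so that each adjacent pair is a third by letter name: G# – B – D – F#.
The bottom of that stack, G#, is the root (this is G# half-diminished seventh).

G#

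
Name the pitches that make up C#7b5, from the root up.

C#7b5: dominant seventh flat five on C#.
C# — root
E# — major 3rd
G — diminished 5th
B — minor 7th

C# – E# – G – B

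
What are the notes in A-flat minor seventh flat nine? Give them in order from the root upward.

Ab, Cb, Eb, Gb, Bbb

A-flat minor seventh flat nine: minor seventh flat nine on Ab.
Ab — root
Cb — minor 3rd
Eb — perfect 5th
Gb — minor 7th
Bbb — minor 9th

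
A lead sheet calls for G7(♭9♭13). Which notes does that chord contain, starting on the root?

G7(♭9♭13) is a dominant seventh flat nine flat thirteen built on G.
- root: G
- major 3rd: B
- perfect 5th: D
- minor 7th: F
- minor 9th: Ab
- minor 13th: Eb

G  B  D  F  Ab  Eb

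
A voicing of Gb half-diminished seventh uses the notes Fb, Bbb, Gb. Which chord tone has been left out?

Dbb

Gb half-diminished seventh = Gb, Bbb, Dbb, Fb. The voicing lacks the 5th (diminished 5th), Dbb.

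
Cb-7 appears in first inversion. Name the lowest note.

Ebb

Cb-7 = Cb–Ebb–Gb–Bbb. First inversion → third in the bass = Ebb.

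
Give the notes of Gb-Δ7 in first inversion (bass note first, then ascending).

In root position, Gb-Δ7 is Gb–Bbb–Db–F.
First inversion puts the third (Bbb) in the bass.

Bbb – Db – F – Gb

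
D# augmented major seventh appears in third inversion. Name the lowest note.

C##

D# augmented major seventh = D#–F##–A##–C##. Third inversion → seventh in the bass = C##.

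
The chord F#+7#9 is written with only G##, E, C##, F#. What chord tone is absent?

F#+7#9 = F#, A#, C##, E, G##. The voicing lacks the 3rd (major 3rd), A#.

A#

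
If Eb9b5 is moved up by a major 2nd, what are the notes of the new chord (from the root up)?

Eb up a major 2nd → F. New chord: F dominant ninth flat five.
root → F
3rd (major 3rd) → A
5th (diminished 5th) → Cb
7th (minor 7th) → Eb
9th (major 9th) → G

F, A, Cb, Eb, G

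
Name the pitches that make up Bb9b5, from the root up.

B♭  D  F♭  A♭  C

Bb9b5: dominant ninth flat five on B♭.
root → B♭
3rd (major 3rd) → D
5th (diminished 5th) → F♭
7th (minor 7th) → A♭
9th (major 9th) → C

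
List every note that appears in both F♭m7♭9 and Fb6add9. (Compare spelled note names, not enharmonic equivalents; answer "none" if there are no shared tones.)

F♭m7♭9 = Fb, Abb, Cb, Ebb, Gbb.
Fb6add9 = Fb, Ab, Cb, Db, Gb.
Shared: Fb, Cb.

Fb Cb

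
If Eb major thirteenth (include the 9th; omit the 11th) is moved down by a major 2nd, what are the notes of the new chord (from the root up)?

A major 2nd down from E-flat is D-flat, so the new chord is D-flat major thirteenth.
D-flat — root
F — major 3rd
A-flat — perfect 5th
C — major 7th
E-flat — major 9th
B-flat — major 13th

D-flat F A-flat C E-flat B-flat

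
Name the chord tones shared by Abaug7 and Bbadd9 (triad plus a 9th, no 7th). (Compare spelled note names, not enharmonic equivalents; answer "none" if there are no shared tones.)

Abaug7: Ab C E Gb
Bbadd9: Bb D F C
Common to both → C.

C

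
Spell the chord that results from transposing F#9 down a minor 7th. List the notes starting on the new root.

Transposed root: F# → G# (minor 7th down). So we spell G# dominant ninth:
G# — root
B# — major 3rd
D# — perfect 5th
F# — minor 7th
A# — major 9th

G# – B# – D# – F# – A#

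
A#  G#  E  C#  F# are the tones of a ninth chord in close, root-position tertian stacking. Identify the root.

Stacking in thirds gives F# – A# – C# – E – G#, so F# is the root — F# dominant ninth.

F#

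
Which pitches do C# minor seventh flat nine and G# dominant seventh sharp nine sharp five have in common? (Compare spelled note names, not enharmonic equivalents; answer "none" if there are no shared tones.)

G-sharp

C# minor seventh flat nine = C-sharp, E, G-sharp, B, D.
G# dominant seventh sharp nine sharp five = G-sharp, B-sharp, D-double-sharp, F-sharp, A-double-sharp.
Shared: G-sharp.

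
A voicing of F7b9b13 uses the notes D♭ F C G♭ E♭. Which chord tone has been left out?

The full F7b9b13 chord is F, A, C, E♭, G♭, D♭.
Comparing with the voicing, the major 3rd (3rd) — A — is absent.

A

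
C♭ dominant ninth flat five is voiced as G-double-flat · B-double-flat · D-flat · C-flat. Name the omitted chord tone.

C♭ dominant ninth flat five = C-flat, E-flat, G-double-flat, B-double-flat, D-flat. The voicing lacks the 3rd (major 3rd), E-flat.

E-flat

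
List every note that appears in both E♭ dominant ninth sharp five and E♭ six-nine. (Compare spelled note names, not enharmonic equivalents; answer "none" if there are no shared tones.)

E♭ dominant ninth sharp five = E-flat, G, B, D-flat, F.
E♭ six-nine = E-flat, G, B-flat, C, F.
Shared: E-flat, G, F.

E-flat – G – F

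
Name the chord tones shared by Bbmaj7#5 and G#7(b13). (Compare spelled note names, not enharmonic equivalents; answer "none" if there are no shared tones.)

F#

Bbmaj7#5: Bb D F# A
G#7(b13): G# B# D# F# E
Common to both → F#.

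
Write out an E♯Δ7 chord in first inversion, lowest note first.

In root position, E♯Δ7 is E#–G##–B#–D##.
First inversion puts the third (G##) in the bass.

G##, B#, D##, E#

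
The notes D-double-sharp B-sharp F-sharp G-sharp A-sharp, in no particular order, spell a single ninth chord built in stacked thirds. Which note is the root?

G-sharp

Stacking in thirds gives G-sharp – B-sharp – D-double-sharp – F-sharp – A-sharp, so G-sharp is the root — G-sharp dominant ninth sharp five.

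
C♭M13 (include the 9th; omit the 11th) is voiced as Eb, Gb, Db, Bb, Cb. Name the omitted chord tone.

Ab

The full C♭M13 chord is Cb, Eb, Gb, Bb, Db, Ab.
Comparing with the voicing, the major 13th (13th) — Ab — is absent.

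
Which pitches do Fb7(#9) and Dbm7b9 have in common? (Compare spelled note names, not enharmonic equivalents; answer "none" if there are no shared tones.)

F♭, A♭, C♭, E𝄫

Fb7(#9): F♭ A♭ C♭ E𝄫 G
Dbm7b9: D♭ F♭ A♭ C♭ E𝄫
Common to both → F♭, A♭, C♭, E𝄫.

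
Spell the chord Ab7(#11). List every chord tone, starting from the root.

Ab7(#11) is a dominant seventh sharp eleven built on Ab.
Ab — root
C — major 3rd
Eb — perfect 5th
Gb — minor 7th
D — augmented 11th

Ab C Eb Gb D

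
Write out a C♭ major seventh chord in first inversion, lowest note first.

C♭ major seventh = C-flat–E-flat–G-flat–B-flat; first inversion → third (E-flat) lowest.

E-flat G-flat B-flat C-flat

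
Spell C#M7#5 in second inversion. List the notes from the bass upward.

C#M7#5 = C♯–E♯–G𝄪–B♯; second inversion → fifth (G𝄪) lowest.

G𝄪 – B♯ – C♯ – E♯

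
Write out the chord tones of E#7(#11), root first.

E#7(#11) is a dominant seventh sharp eleven built on E#.
- root: E#
- major 3rd: G##
- perfect 5th: B#
- minor 7th: D#
- augmented 11th: A##

E#, G##, B#, D#, A##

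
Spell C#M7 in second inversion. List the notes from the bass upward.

G#  B#  C#  E#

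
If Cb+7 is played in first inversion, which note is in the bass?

Cb+7 = Cb–Eb–G–Bbb. First inversion → third in the bass = Eb.

Eb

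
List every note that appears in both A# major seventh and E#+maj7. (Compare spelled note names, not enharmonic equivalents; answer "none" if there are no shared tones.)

E# – G##

A# major seventh: A# C## E# G##
E#+maj7: E# G## B## D##
Common to both → E#, G##.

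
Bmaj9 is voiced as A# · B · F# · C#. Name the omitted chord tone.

D#

Bmaj9 = B, D#, F#, A#, C#. The voicing lacks the 3rd (major 3rd), D#.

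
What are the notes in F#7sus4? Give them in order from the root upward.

F# B C# E

F#7sus4 is a dominant seventh suspended fourth built on F#.
F# — root
B — perfect 4th
C# — perfect 5th
E — minor 7th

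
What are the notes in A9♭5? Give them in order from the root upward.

A9♭5: dominant ninth flat five on A.
- root: A
- major 3rd: C#
- diminished 5th: Eb
- minor 7th: G
- major 9th: B

A, C#, Eb, G, B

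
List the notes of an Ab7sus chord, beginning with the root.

Ab  Db  Eb  Gb

Root Ab, quality dominant seventh suspended fourth:
root → Ab
4th (perfect 4th) → Db
5th (perfect 5th) → Eb
7th (minor 7th) → Gb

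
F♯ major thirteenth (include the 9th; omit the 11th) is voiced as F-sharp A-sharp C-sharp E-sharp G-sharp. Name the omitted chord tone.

The full F♯ major thirteenth chord is F-sharp, A-sharp, C-sharp, E-sharp, G-sharp, D-sharp.
Comparing with the voicing, the major 13th (13th) — D-sharp — is absent.

D-sharp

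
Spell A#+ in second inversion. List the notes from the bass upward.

E𝄪 A♯ C𝄪

A#+ = A♯–C𝄪–E𝄪; second inversion → fifth (E𝄪) lowest.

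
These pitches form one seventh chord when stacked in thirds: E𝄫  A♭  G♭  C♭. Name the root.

Stacking in thirds gives A♭ – C♭ – E𝄫 – G♭, so A♭ is the root — A♭ half-diminished seventh.

A♭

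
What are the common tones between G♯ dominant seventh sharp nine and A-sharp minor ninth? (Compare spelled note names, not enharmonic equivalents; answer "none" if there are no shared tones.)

G♯ dominant seventh sharp nine = G#, B#, D#, F#, A##.
A-sharp minor ninth = A#, C#, E#, G#, B#.
Shared: G#, B#.

G#, B#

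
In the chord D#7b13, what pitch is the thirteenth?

B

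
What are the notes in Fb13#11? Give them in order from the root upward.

Fb13#11 is a dominant thirteenth sharp eleven built on Fb.
Root: Fb
Major 3rd (3rd): Ab
Perfect 5th (5th): Cb
Minor 7th (7th): Ebb
Major 9th (9th): Gb
Augmented 11th (11th): Bb
Major 13th (13th): Db

Fb – Ab – Cb – Ebb – Gb – Bb – Db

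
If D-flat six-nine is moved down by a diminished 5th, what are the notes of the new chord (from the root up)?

A diminished 5th down from Db is G, so the new chord is G six-nine.
G — root
B — major 3rd
D — perfect 5th
E — major 6th
A — major 9th

G B D E A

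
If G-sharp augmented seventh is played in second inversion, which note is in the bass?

D-double-sharp

G-sharp augmented seventh = G-sharp–B-sharp–D-double-sharp–F-sharp. Second inversion → fifth in the bass = D-double-sharp.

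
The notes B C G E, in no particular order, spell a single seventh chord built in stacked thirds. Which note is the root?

C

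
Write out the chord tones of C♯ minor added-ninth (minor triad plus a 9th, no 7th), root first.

C♯, E, G♯, D♯

C♯ minor added-ninth: minor added-ninth on C♯.
- root: C♯
- minor 3rd: E
- perfect 5th: G♯
- major 9th: D♯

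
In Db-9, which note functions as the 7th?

Cb

Db-9 is built on Db; its 7th is a minor 7th above the root.
A seventh above D uses the letter C, and the minor 7th above Db is Cb.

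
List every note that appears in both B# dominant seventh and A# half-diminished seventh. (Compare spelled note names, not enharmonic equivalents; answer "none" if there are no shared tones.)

B# dominant seventh: B-sharp D-double-sharp F-double-sharp A-sharp
A# half-diminished seventh: A-sharp C-sharp E G-sharp
Common to both → A-sharp.

A-sharp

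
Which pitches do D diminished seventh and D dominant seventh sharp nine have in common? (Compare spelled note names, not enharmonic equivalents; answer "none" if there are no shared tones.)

D

D diminished seventh = D, F, A-flat, C-flat.
D dominant seventh sharp nine = D, F-sharp, A, C, E-sharp.
Shared: D.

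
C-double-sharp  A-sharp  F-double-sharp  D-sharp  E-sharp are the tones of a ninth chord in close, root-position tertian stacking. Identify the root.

Stacking in thirds gives D-sharp – F-double-sharp – A-sharp – C-double-sharp – E-sharp, so D-sharp is the root — D-sharp major ninth.

D-sharp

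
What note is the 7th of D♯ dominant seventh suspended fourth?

C-sharp

D♯ dominant seventh suspended fourth is built on D-sharp; its 7th is a minor 7th above the root.
A seventh above D uses the letter C, and the minor 7th above D-sharp is C-sharp.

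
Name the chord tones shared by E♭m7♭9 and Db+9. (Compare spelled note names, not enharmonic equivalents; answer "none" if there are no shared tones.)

Eb, Db

E♭m7♭9 = Eb, Gb, Bb, Db, Fb.
Db+9 = Db, F, A, Cb, Eb.
Shared: Eb, Db.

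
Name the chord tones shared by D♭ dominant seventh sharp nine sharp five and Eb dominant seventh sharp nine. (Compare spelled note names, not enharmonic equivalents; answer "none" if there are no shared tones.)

D♭ dominant seventh sharp nine sharp five: Db F A Cb E
Eb dominant seventh sharp nine: Eb G Bb Db F#
Common to both → Db.

Db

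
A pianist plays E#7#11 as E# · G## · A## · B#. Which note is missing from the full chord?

The full E#7#11 chord is E#, G##, B#, D#, A##.
Comparing with the voicing, the minor 7th (7th) — D# — is absent.

D#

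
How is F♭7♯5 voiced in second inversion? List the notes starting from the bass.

In root position, F♭7♯5 is Fb–Ab–C–Ebb.
Second inversion puts the fifth (C) in the bass.

C, Ebb, Fb, Ab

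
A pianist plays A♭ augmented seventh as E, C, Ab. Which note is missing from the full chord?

Gb

The full A♭ augmented seventh chord is Ab, C, E, Gb.
Comparing with the voicing, the minor 7th (7th) — Gb — is absent.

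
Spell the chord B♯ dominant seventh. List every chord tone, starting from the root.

B-sharp, D-double-sharp, F-double-sharp, A-sharp

B♯ dominant seventh is a dominant seventh built on B-sharp.
root → B-sharp
3rd (major 3rd) → D-double-sharp
5th (perfect 5th) → F-double-sharp
7th (minor 7th) → A-sharp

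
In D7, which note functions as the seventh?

D7 is built on D; its 7th is a minor 7th above the root.
A seventh above D uses the letter C, and the minor 7th above D is C.

C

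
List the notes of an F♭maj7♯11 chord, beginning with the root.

Fb – Ab – Cb – Eb – Bb

F♭maj7♯11 is a major seventh sharp eleven built on Fb.
root → Fb
3rd (major 3rd) → Ab
5th (perfect 5th) → Cb
7th (major 7th) → Eb
11th (augmented 11th) → Bb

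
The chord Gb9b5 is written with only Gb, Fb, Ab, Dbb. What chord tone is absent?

Bb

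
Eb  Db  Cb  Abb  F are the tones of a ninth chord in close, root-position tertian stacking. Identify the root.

Arranged so that each adjacent pair is a third by letter name: Db – F – Abb – Cb – Eb.
The bottom of that stack, Db, is the root (this is Db dominant ninth flat five).

Db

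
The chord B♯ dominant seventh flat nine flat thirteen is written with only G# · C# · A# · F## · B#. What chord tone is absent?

D##

The full B♯ dominant seventh flat nine flat thirteen chord is B#, D##, F##, A#, C#, G#.
Comparing with the voicing, the major 3rd (3rd) — D## — is absent.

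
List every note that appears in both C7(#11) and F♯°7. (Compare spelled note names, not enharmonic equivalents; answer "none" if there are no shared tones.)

C7(#11): C E G Bb F#
F♯°7: F# A C Eb
Common to both → C, F#.

C – F#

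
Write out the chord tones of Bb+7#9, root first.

Bb  D  F#  Ab  C#

Bb+7#9: dominant seventh sharp nine sharp five on Bb.
Bb — root
D — major 3rd
F# — augmented 5th
Ab — minor 7th
C# — augmented 9th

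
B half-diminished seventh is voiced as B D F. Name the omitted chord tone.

The full B half-diminished seventh chord is B, D, F, A.
Comparing with the voicing, the minor 7th (7th) — A — is absent.

A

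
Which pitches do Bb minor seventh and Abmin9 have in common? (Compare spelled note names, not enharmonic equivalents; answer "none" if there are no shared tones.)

Bb – Ab

Bb minor seventh = Bb, Db, F, Ab.
Abmin9 = Ab, Cb, Eb, Gb, Bb.
Shared: Bb, Ab.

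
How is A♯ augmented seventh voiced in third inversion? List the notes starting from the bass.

In root position, A♯ augmented seventh is A-sharp–C-double-sharp–E-double-sharp–G-sharp.
Third inversion puts the seventh (G-sharp) in the bass.

G-sharp A-sharp C-double-sharp E-double-sharp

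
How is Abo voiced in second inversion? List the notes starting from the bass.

In root position, Abo is Ab–Cb–Ebb.
Second inversion puts the fifth (Ebb) in the bass.

Ebb Ab Cb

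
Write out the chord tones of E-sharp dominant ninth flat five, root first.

E-sharp, G-double-sharp, B, D-sharp, F-double-sharp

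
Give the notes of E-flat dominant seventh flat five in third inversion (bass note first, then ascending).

E-flat dominant seventh flat five = E♭–G–B𝄫–D♭; third inversion → seventh (D♭) lowest.

D♭  E♭  G  B𝄫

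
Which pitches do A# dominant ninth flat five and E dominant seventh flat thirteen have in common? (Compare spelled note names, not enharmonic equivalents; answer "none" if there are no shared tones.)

E G♯

A# dominant ninth flat five = A♯, C𝄪, E, G♯, B♯.
E dominant seventh flat thirteen = E, G♯, B, D, C.
Shared: E, G♯.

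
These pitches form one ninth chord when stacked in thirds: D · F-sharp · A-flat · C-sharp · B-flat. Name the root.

B-flat

Arranged so that each adjacent pair is a third by letter name: B-flat – D – F-sharp – A-flat – C-sharp.
The bottom of that stack, B-flat, is the root (this is B-flat dominant seventh sharp nine sharp five).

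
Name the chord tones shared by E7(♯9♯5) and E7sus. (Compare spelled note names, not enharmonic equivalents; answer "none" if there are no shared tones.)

E, D

E7(♯9♯5) = E, G#, B#, D, F##.
E7sus = E, A, B, D.
Shared: E, D.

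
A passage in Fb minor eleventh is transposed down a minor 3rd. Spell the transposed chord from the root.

Db, Fb, Ab, Cb, Eb, Gb

Transposed root: Fb → Db (minor 3rd down). So we spell Db minor eleventh:
- root: Db
- minor 3rd: Fb
- perfect 5th: Ab
- minor 7th: Cb
- major 9th: Eb
- perfect 11th: Gb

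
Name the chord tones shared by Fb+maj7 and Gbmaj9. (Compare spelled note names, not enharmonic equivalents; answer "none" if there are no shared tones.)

Ab

Fb+maj7 = Fb, Ab, C, Eb.
Gbmaj9 = Gb, Bb, Db, F, Ab.
Shared: Ab.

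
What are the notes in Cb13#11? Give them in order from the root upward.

Root Cb, quality dominant thirteenth sharp eleven:
Cb — root
Eb — major 3rd
Gb — perfect 5th
Bbb — minor 7th
Db — major 9th
F — augmented 11th
Ab — major 13th

Cb, Eb, Gb, Bbb, Db, F, Ab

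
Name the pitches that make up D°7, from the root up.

D°7: diminished seventh on D.
root → D
3rd (minor 3rd) → F
5th (diminished 5th) → Ab
7th (diminished 7th) → Cb

D – F – Ab – Cb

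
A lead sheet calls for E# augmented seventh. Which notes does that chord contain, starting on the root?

E# augmented seventh: augmented seventh on E#.
root → E#
3rd (major 3rd) → G##
5th (augmented 5th) → B##
7th (minor 7th) → D#

E# G## B## D#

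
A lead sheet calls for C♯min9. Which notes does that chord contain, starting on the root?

C#, E, G#, B, D#

Root C#, quality minor ninth:
- root: C#
- minor 3rd: E
- perfect 5th: G#
- minor 7th: B
- major 9th: D#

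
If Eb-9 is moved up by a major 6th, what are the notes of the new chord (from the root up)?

C  Eb  G  Bb  D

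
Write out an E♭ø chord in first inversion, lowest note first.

Gb, Bbb, Db, Eb

In root position, E♭ø is Eb–Gb–Bbb–Db.
First inversion puts the third (Gb) in the bass.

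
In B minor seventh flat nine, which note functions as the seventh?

Root of B minor seventh flat nine = B. The 7th is a minor 7th: B up a minor 7th → A.

A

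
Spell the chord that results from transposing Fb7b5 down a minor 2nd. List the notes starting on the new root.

Transposed root: Fb → Eb (minor 2nd down). So we spell Eb dominant seventh flat five:
- root: Eb
- major 3rd: G
- diminished 5th: Bbb
- minor 7th: Db

Eb, G, Bbb, Db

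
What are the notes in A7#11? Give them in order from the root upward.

Root A, quality dominant seventh sharp eleven:
root → A
3rd (major 3rd) → C#
5th (perfect 5th) → E
7th (minor 7th) → G
11th (augmented 11th) → D#

A C# E G D#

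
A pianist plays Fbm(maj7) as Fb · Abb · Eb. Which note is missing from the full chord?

Cb

Fbm(maj7) = Fb, Abb, Cb, Eb. The voicing lacks the 5th (perfect 5th), Cb.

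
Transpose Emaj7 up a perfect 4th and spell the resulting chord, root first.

A  C#  E  G#

Transposed root: E → A (perfect 4th up). So we spell A major seventh:
- root: A
- major 3rd: C#
- perfect 5th: E
- major 7th: G#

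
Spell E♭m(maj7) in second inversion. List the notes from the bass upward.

B♭, D, E♭, G♭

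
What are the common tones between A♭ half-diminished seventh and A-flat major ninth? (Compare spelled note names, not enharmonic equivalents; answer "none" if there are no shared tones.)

A-flat

A♭ half-diminished seventh = A-flat, C-flat, E-double-flat, G-flat.
A-flat major ninth = A-flat, C, E-flat, G, B-flat.
Shared: A-flat.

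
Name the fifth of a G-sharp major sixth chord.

D-sharp

G-sharp major sixth is built on G-sharp; its 5th is a perfect 5th above the root.
A fifth above G uses the letter D, and the perfect 5th above G-sharp is D-sharp.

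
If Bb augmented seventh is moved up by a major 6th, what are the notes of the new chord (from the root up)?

G, B, D♯, F

Transposed root: B♭ → G (major 6th up). So we spell G augmented seventh:
G — root
B — major 3rd
D♯ — augmented 5th
F — minor 7th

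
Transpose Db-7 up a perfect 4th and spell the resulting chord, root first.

Transposed root: Db → Gb (perfect 4th up). So we spell Gb minor seventh:
- root: Gb
- minor 3rd: Bbb
- perfect 5th: Db
- minor 7th: Fb

Gb Bbb Db Fb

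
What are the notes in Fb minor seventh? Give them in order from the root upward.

Fb minor seventh is a minor seventh built on Fb.
- root: Fb
- minor 3rd: Abb
- perfect 5th: Cb
- minor 7th: Ebb

Fb, Abb, Cb, Ebb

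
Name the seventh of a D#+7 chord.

C#

D#+7 is built on D#; its 7th is a minor 7th above the root.
A seventh above D uses the letter C, and the minor 7th above D# is C#.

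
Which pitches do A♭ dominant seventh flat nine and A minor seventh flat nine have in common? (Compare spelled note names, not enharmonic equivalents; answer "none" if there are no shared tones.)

A♭ dominant seventh flat nine = A-flat, C, E-flat, G-flat, B-double-flat.
A minor seventh flat nine = A, C, E, G, B-flat.
Shared: C.

C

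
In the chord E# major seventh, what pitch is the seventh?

D##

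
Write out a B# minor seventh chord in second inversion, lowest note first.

F-double-sharp, A-sharp, B-sharp, D-sharp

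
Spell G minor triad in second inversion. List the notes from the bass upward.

D, G, Bb

G minor triad = G–Bb–D; second inversion → fifth (D) lowest.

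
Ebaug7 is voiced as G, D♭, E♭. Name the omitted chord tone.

Ebaug7 = E♭, G, B, D♭. The voicing lacks the 5th (augmented 5th), B.

B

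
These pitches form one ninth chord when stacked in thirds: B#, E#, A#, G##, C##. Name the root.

Arranged so that each adjacent pair is a third by letter name: A# – C## – E# – G## – B#.
The bottom of that stack, A#, is the root (this is A# major ninth).

A#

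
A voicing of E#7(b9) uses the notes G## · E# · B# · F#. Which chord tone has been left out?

D#

E#7(b9) = E#, G##, B#, D#, F#. The voicing lacks the 7th (minor 7th), D#.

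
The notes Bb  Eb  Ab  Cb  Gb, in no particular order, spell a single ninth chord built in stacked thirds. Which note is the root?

Ab

Arranged so that each adjacent pair is a third by letter name: Ab – Cb – Eb – Gb – Bb.
The bottom of that stack, Ab, is the root (this is Ab minor ninth).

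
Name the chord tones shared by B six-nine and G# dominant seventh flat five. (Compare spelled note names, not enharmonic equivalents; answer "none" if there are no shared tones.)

F♯  G♯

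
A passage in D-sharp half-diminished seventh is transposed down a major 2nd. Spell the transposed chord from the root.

C-sharp E G B

Transposed root: D-sharp → C-sharp (major 2nd down). So we spell C-sharp half-diminished seventh:
Root: C-sharp
Minor 3rd (3rd): E
Diminished 5th (5th): G
Minor 7th (7th): B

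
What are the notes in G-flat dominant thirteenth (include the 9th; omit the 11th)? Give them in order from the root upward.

Gb  Bb  Db  Fb  Ab  Eb

G-flat dominant thirteenth: dominant thirteenth on Gb.
Gb — root
Bb — major 3rd
Db — perfect 5th
Fb — minor 7th
Ab — major 9th
Eb — major 13th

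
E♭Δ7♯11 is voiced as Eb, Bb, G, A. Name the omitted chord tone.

D

E♭Δ7♯11 = Eb, G, Bb, D, A. The voicing lacks the 7th (major 7th), D.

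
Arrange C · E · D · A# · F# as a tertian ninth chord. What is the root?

D

Stacking in thirds gives D – F# – A# – C – E, so D is the root — D dominant ninth sharp five.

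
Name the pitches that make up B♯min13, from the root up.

B♯min13: minor thirteenth on B#.
B# — root
D# — minor 3rd
F## — perfect 5th
A# — minor 7th
C## — major 9th
E# — perfect 11th
G## — major 13th

B# D# F## A# C## E# G##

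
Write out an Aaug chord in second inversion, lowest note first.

E♯ – A – C♯

In root position, Aaug is A–C♯–E♯.
Second inversion puts the fifth (E♯) in the bass.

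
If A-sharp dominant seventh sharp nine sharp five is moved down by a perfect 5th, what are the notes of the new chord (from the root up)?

D-sharp, F-double-sharp, A-double-sharp, C-sharp, E-double-sharp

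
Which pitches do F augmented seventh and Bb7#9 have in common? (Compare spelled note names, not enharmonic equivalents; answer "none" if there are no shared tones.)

F augmented seventh = F, A, C#, Eb.
Bb7#9 = Bb, D, F, Ab, C#.
Shared: F, C#.

F – C#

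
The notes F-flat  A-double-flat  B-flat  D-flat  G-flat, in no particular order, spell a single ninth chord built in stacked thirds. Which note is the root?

G-flat

Arranged so that each adjacent pair is a third by letter name: G-flat – B-flat – D-flat – F-flat – A-double-flat.
The bottom of that stack, G-flat, is the root (this is G-flat dominant seventh flat nine).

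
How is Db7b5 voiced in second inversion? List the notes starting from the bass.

A𝄫 – C♭ – D♭ – F

Db7b5 = D♭–F–A𝄫–C♭; second inversion → fifth (A𝄫) lowest.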